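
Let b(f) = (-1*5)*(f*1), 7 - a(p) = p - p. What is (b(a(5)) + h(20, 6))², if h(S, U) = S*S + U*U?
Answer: 160801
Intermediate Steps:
h(S, U) = S² + U²
a(p) = 7 (a(p) = 7 - (p - p) = 7 - 1*0 = 7 + 0 = 7)
b(f) = -5*f
(b(a(5)) + h(20, 6))² = (-5*7 + (20² + 6²))² = (-35 + (400 + 36))² = (-35 + 436)² = 401² = 160801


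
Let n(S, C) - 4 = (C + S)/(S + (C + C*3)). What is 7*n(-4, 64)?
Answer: 89/3 ≈ 29.667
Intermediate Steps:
n(S, C) = 4 + (C + S)/(S + 4*C) (n(S, C) = 4 + (C + S)/(S + (C + C*3)) = 4 + (C + S)/(S + (C + 3*C)) = 4 + (C + S)/(S + 4*C))
7*n(-4, 64) = 7*((5*(-4) + 17*64)/(-4 + 4*64)) = 7*((-20 + 1088)/(-4 + 256)) = 7*(1068/252) = 7*((1/252)*1068) = 7*(89/21) = 89/3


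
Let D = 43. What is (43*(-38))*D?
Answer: -70262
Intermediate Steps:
(43*(-38))*D = (43*(-38))*43 = -1634*43 = -70262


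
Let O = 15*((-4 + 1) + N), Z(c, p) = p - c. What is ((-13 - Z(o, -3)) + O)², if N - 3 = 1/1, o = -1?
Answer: 16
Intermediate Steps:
N = 4 (N = 3 + 1/1 = 3 + 1*1 = 3 + 1 = 4)
O = 15 (O = 15*((-4 + 1) + 4) = 15*(-3 + 4) = 15*1 = 15)
((-13 - Z(o, -3)) + O)² = ((-13 - (-3 - 1*(-1))) + 15)² = ((-13 - (-3 + 1)) + 15)² = ((-13 - 1*(-2)) + 15)² = ((-13 + 2) + 15)² = (-11 + 15)² = 4² = 16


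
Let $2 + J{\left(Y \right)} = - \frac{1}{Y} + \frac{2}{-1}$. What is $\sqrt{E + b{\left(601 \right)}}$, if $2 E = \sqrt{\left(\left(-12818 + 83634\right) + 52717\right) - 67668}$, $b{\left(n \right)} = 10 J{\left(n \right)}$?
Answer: $\frac{\sqrt{-57816200 + 722402 \sqrt{55865}}}{1202} \approx 8.8409$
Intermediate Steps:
$J{\left(Y \right)} = -4 - \frac{1}{Y}$ ($J{\left(Y \right)} = -2 + \left(- \frac{1}{Y} + \frac{2}{-1}\right) = -2 + \left(- \frac{1}{Y} + 2 \left(-1\right)\right) = -2 - \left(2 + \frac{1}{Y}\right) = -4 - \frac{1}{Y}$)
$b{\left(n \right)} = -40 - \frac{10}{n}$ ($b{\left(n \right)} = 10 \left(-4 - \frac{1}{n}\right) = -40 - \frac{10}{n}$)
$E = \frac{\sqrt{55865}}{2}$ ($E = \frac{\sqrt{\left(\left(-12818 + 83634\right) + 52717\right) - 67668}}{2} = \frac{\sqrt{\left(70816 + 52717\right) - 67668}}{2} = \frac{\sqrt{123533 - 67668}}{2} = \frac{\sqrt{55865}}{2} \approx 118.18$)
$\sqrt{E + b{\left(601 \right)}} = \sqrt{\frac{\sqrt{55865}}{2} - \left(40 + \frac{10}{601}\right)} = \sqrt{\frac{\sqrt{55865}}{2} - \frac{24050}{601}} = \sqrt{- \frac{24050}{601} + \frac{\sqrt{55865}}{2}}$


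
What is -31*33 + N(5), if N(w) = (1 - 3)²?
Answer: -1019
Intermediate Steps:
N(w) = 4 (N(w) = (-2)² = 4)
-31*33 + N(5) = -31*33 + 4 = -1023 + 4 = -1019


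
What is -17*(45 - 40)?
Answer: -85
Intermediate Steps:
-17*(45 - 40) = -17*5 = -85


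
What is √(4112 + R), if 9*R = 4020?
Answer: 2*√10257/3 ≈ 67.518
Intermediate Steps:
R = 1340/3 (R = (⅑)*4020 = 1340/3 ≈ 446.67)
√(4112 + R) = √(4112 + 1340/3) = √(13676/3) = 2*√10257/3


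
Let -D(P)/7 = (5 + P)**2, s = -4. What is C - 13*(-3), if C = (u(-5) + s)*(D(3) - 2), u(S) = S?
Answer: 4089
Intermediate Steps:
D(P) = -7*(5 + P)**2
C = 4050 (C = (-5 - 4)*(-7*(5 + 3)**2 - 2) = -9*(-7*8**2 - 2) = -9*(-7*64 - 2) = -9*(-448 - 2) = -9*(-450) = 4050)
C - 13*(-3) = 4050 - 13*(-3) = 4050 + 39 = 4089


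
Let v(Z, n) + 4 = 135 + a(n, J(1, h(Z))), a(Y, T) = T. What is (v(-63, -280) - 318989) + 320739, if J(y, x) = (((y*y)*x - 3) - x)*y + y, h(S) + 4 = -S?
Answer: 1879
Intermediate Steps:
h(S) = -4 - S
J(y, x) = y + y*(-3 - x + x*y²) (J(y, x) = ((y²*x - 3) - x)*y + y = ((x*y² - 3) - x)*y + y = ((-3 + x*y²) - x)*y + y = (-3 - x + x*y²)*y + y = y*(-3 - x + x*y²) + y = y + y*(-3 - x + x*y²))
v(Z, n) = 129 (v(Z, n) = -4 + (135 + 1*(-2 - (-4 - Z) + (-4 - Z)*1²)) = -4 + (135 + 1*(-2 + (4 + Z) + (-4 - Z)*1)) = -4 + (135 + 1*(-2 + (4 + Z) + (-4 - Z))) = -4 + (135 + 1*(-2)) = -4 + (135 - 2) = -4 + 133 = 129)
(v(-63, -280) - 318989) + 320739 = (129 - 318989) + 320739 = -318860 + 320739 = 1879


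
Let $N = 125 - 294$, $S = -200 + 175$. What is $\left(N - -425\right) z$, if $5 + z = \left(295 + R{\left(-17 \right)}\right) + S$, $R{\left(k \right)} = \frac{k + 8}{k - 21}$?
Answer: $\frac{1290112}{19} \approx 67901.0$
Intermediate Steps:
$R{\left(k \right)} = \frac{8 + k}{-21 + k}$
$S = -25$
$N = -169$
$z = \frac{10079}{38}$ ($z = -5 + \left(\left(295 + \frac{8 - 17}{-21 - 17}\right) - 25\right) = -5 + \left(\left(295 + \frac{1}{-38} \left(-9\right)\right) - 25\right) = -5 + \left(\left(295 - - \frac{9}{38}\right) - 25\right) = -5 + \left(\left(295 + \frac{9}{38}\right) - 25\right) = -5 + \left(\frac{11219}{38} - 25\right) = -5 + \frac{10269}{38} = \frac{10079}{38} \approx 265.24$)
$\left(N - -425\right) z = \left(-169 - -425\right) \frac{10079}{38} = \left(-169 + 425\right) \frac{10079}{38} = 256 \cdot \frac{10079}{38} = \frac{1290112}{19}$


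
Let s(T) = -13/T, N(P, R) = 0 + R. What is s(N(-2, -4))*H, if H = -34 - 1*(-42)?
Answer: 26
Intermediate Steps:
N(P, R) = R
H = 8 (H = -34 + 42 = 8)
s(N(-2, -4))*H = -13/(-4)*8 = -13*(-1/4)*8 = (13/4)*8 = 26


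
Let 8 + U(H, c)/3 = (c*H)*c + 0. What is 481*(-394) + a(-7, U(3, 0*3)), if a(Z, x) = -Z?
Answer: -189507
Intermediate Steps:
U(H, c) = -24 + 3*H*c**2 (U(H, c) = -24 + 3*((c*H)*c + 0) = -24 + 3*((H*c)*c + 0) = -24 + 3*(H*c**2 + 0) = -24 + 3*(H*c**2) = -24 + 3*H*c**2)
481*(-394) + a(-7, U(3, 0*3)) = 481*(-394) - 1*(-7) = -189514 + 7 = -189507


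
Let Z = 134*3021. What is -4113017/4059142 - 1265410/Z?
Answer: -3400742871029/821598754794 ≈ -4.1392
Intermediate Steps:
Z = 404814
-4113017/4059142 - 1265410/Z = -4113017/4059142 - 1265410/404814 = -4113017*1/4059142 - 1265410*1/404814 = -4113017/4059142 - 632705/202407 = -3400742871029/821598754794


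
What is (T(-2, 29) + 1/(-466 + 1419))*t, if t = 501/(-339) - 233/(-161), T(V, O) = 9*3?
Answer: -2051208/2476847 ≈ -0.82815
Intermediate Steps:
T(V, O) = 27
t = -558/18193 (t = 501*(-1/339) - 233*(-1/161) = -167/113 + 233/161 = -558/18193 ≈ -0.030671)
(T(-2, 29) + 1/(-466 + 1419))*t = (27 + 1/(-466 + 1419))*(-558/18193) = (27 + 1/953)*(-558/18193) = (25732/953)*(-558/18193) = -2051208/2476847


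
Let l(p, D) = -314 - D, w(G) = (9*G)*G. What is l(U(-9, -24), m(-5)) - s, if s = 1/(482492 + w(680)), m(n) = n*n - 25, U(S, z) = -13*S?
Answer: -1458244889/4644092 ≈ -314.00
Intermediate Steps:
w(G) = 9*G**2
m(n) = -25 + n**2 (m(n) = n**2 - 25 = -25 + n**2)
s = 1/4644092 (s = 1/(482492 + 9*680**2) = 1/(482492 + 9*462400) = 1/(482492 + 4161600) = 1/4644092 ≈ 2.1533e-7)
l(U(-9, -24), m(-5)) - s = (-314 - (-25 + (-5)**2)) - 1*1/4644092 = (-314 - (-25 + 25)) - 1/4644092 = (-314 - 1*0) - 1/4644092 = (-314 + 0) - 1/4644092 = -314 - 1/4644092 = -1458244889/4644092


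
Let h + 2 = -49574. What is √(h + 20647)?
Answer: I*√28929 ≈ 170.09*I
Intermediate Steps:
h = -49576 (h = -2 - 49574 = -49576)
√(h + 20647) = √(-49576 + 20647) = √(-28929) = I*√28929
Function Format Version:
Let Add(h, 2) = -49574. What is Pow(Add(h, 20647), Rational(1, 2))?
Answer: Mul(I, Pow(28929, Rational(1, 2))) ≈ Mul(170.09, I)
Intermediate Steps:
h = -49576 (h = Add(-2, -49574) = -49576)
Pow(Add(h, 20647), Rational(1, 2)) = Pow(Add(-49576, 20647), Rational(1, 2)) = Pow(-28929, Rational(1, 2)) = Mul(I, Pow(28929, Rational(1, 2)))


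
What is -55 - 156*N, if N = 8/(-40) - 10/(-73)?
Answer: -16487/365 ≈ -45.170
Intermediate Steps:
N = -23/365 (N = 8*(-1/40) - 10*(-1/73) = -⅕ + 10/73 = -23/365 ≈ -0.063014)
-55 - 156*N = -55 - 156*(-23/365) = -55 + 3588/365 = -16487/365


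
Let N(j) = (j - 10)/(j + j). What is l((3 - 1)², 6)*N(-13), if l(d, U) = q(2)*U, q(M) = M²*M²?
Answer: 1104/13 ≈ 84.923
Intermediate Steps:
q(M) = M⁴
N(j) = (-10 + j)/(2*j) (N(j) = (-10 + j)/((2*j)) = (-10 + j)*(1/(2*j)) = (-10 + j)/(2*j))
l(d, U) = 16*U (l(d, U) = 2⁴*U = 16*U)
l((3 - 1)², 6)*N(-13) = (16*6)*((½)*(-10 - 13)/(-13)) = 96*((½)*(-1/13)*(-23)) = 96*(23/26) = 1104/13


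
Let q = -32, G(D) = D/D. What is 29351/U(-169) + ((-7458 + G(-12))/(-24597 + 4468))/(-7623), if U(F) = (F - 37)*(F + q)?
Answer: 1501135833425/2117825351334 ≈ 0.70881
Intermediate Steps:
G(D) = 1
U(F) = (-37 + F)*(-32 + F) (U(F) = (F - 37)*(F - 32) = (-37 + F)*(-32 + F))
29351/U(-169) + ((-7458 + G(-12))/(-24597 + 4468))/(-7623) = 29351/(1184 + (-169)² - 69*(-169)) + ((-7458 + 1)/(-24597 + 4468))/(-7623) = 29351/(1184 + 28561 + 11661) - 7457/(-20129)*(-1/7623) = 29351/41406 - 7457*(-1/20129)*(-1/7623) = 29351*(1/41406) + (7457/20129)*(-1/7623) = 29351/41406 - 7457/153443367 = 1501135833425/2117825351334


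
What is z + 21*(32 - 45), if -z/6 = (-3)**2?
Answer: -327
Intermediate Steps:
z = -54 (z = -6*(-3)**2 = -6*9 = -54)
z + 21*(32 - 45) = -54 + 21*(32 - 45) = -54 + 21*(-13) = -54 - 273 = -327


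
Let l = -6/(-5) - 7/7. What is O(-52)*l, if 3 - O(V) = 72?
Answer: -69/5 ≈ -13.800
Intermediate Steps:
l = ⅕ (l = -6*(-⅕) - 7*⅐ = 6/5 - 1 = ⅕ ≈ 0.20000)
O(V) = -69 (O(V) = 3 - 1*72 = 3 - 72 = -69)
O(-52)*l = -69*⅕ = -69/5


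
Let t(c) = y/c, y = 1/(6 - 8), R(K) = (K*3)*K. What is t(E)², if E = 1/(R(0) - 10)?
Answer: 25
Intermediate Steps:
R(K) = 3*K² (R(K) = (3*K)*K = 3*K²)
y = -½ (y = 1/(-2) = -½ ≈ -0.50000)
E = -⅒ (E = 1/(3*0² - 10) = 1/(3*0 - 10) = 1/(0 - 10) = 1/(-10) = -⅒ ≈ -0.10000)
t(c) = -1/(2*c)
t(E)² = (-1/(2*(-⅒)))² = (-½*(-10))² = 5² = 25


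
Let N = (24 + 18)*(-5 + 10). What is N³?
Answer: 9261000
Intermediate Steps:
N = 210 (N = 42*5 = 210)
N³ = 210³ = 9261000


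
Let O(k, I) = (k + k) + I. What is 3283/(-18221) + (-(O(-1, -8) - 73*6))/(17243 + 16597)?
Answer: -919051/5505345 ≈ -0.16694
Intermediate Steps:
O(k, I) = I + 2*k (O(k, I) = 2*k + I = I + 2*k)
3283/(-18221) + (-(O(-1, -8) - 73*6))/(17243 + 16597) = 3283/(-18221) + (-((-8 + 2*(-1)) - 73*6))/(17243 + 16597) = 3283*(-1/18221) - ((-8 - 2) - 438)/33840 = -469/2603 - (-10 - 438)*(1/33840) = -469/2603 - 1*(-448)*(1/33840) = -469/2603 + 448*(1/33840) = -469/2603 + 28/2115 = -919051/5505345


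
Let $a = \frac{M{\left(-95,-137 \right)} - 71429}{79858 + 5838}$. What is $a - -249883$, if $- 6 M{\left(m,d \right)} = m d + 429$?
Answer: $\frac{64241699695}{257088} \approx 2.4988 \cdot 10^{5}$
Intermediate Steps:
$M{\left(m,d \right)} = - \frac{143}{2} - \frac{d m}{6}$ ($M{\left(m,d \right)} = - \frac{m d + 429}{6} = - \frac{d m + 429}{6} = - \frac{429 + d m}{6} = - \frac{143}{2} - \frac{d m}{6}$)
$a = - \frac{221009}{257088}$ ($a = \frac{\left(- \frac{143}{2} - \left(- \frac{137}{6}\right) \left(-95\right)\right) - 71429}{79858 + 5838} = \frac{\left(- \frac{143}{2} - \frac{13015}{6}\right) - 71429}{85696} = \left(- \frac{6722}{3} - 71429\right) \frac{1}{85696} = \left(- \frac{221009}{3}\right) \frac{1}{85696} = - \frac{221009}{257088} \approx -0.85966$)
$a - -249883 = - \frac{221009}{257088} - -249883 = - \frac{221009}{257088} + 249883 = \frac{64241699695}{257088}$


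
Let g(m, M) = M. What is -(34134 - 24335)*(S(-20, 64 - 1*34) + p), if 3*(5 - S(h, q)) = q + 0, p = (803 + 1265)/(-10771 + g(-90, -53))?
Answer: 305203/6 ≈ 50867.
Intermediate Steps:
p = -47/246 (p = (803 + 1265)/(-10771 - 53) = 2068/(-10824) = 2068*(-1/10824) = -47/246 ≈ -0.19106)
S(h, q) = 5 - q/3 (S(h, q) = 5 - (q + 0)/3 = 5 - q/3)
-(34134 - 24335)*(S(-20, 64 - 1*34) + p) = -(34134 - 24335)*((5 - (64 - 1*34)/3) - 47/246) = -9799*((5 - (64 - 34)/3) - 47/246) = -9799*((5 - ⅓*30) - 47/246) = -9799*((5 - 10) - 47/246) = -9799*(-5 - 47/246) = -9799*(-1277)/246 = -1*(-305203/6) = 305203/6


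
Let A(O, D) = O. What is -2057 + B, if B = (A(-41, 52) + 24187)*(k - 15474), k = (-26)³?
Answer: -798027357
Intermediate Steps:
k = -17576
B = -798025300 (B = (-41 + 24187)*(-17576 - 15474) = 24146*(-33050) = -798025300)
-2057 + B = -2057 - 798025300 = -798027357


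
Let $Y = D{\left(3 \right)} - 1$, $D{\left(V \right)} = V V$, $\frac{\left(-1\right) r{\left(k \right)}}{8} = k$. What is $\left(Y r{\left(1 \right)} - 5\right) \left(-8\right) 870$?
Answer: $480240$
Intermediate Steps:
$r{\left(k \right)} = - 8 k$
$D{\left(V \right)} = V^{2}$
$Y = 8$ ($Y = 3^{2} - 1 = 9 - 1 = 8$)
$\left(Y r{\left(1 \right)} - 5\right) \left(-8\right) 870 = \left(8 \left(\left(-8\right) 1\right) - 5\right) \left(-8\right) 870 = \left(8 \left(-8\right) - 5\right) \left(-8\right) 870 = \left(-64 - 5\right) \left(-8\right) 870 = \left(-69\right) \left(-8\right) 870 = 552 \cdot 870 = 480240$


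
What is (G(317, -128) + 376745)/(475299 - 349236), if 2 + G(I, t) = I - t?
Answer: 53884/18009 ≈ 2.9921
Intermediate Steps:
G(I, t) = -2 + I - t (G(I, t) = -2 + (I - t) = -2 + I - t)
(G(317, -128) + 376745)/(475299 - 349236) = ((-2 + 317 - 1*(-128)) + 376745)/(475299 - 349236) = ((-2 + 317 + 128) + 376745)/126063 = (443 + 376745)*(1/126063) = 377188*(1/126063) = 53884/18009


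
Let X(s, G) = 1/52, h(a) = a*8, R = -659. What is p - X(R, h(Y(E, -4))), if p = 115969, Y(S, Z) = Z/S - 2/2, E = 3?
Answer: 6030387/52 ≈ 1.1597e+5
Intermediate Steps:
Y(S, Z) = -1 + Z/S (Y(S, Z) = Z/S - 2*½ = Z/S - 1 = -1 + Z/S)
h(a) = 8*a
X(s, G) = 1/52
p - X(R, h(Y(E, -4))) = 115969 - 1*1/52 = 115969 - 1/52 = 6030387/52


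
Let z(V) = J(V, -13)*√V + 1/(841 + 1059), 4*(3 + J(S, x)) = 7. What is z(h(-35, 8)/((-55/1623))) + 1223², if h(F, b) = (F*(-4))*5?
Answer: 2841885101/1900 - 5*I*√624855/22 ≈ 1.4957e+6 - 179.65*I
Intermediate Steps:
J(S, x) = -5/4 (J(S, x) = -3 + (¼)*7 = -3 + 7/4 = -5/4)
h(F, b) = -20*F (h(F, b) = -4*F*5 = -20*F)
z(V) = 1/1900 - 5*√V/4 (z(V) = -5*√V/4 + 1/(841 + 1059) = -5*√V/4 + 1/1900 = 1/1900 - 5*√V/4)
z(h(-35, 8)/((-55/1623))) + 1223² = (1/1900 - 5*√(-227220/11)/4) + 1223² = (1/1900 - 5*10*√7*(I*√89265/55)/4) + 1495729 = (1/1900 - 5*2*I*√624855/11/4) + 1495729 = (1/1900 - 5*I*√624855/22) + 1495729 = 2841885101/1900 - 5*I*√624855/22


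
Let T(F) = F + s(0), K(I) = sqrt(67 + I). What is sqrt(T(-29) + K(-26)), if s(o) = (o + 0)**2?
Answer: sqrt(-29 + sqrt(41)) ≈ 4.7536*I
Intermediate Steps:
s(o) = o**2
T(F) = F (T(F) = F + 0**2 = F + 0 = F)
sqrt(T(-29) + K(-26)) = sqrt(-29 + sqrt(67 - 26)) = sqrt(-29 + sqrt(41))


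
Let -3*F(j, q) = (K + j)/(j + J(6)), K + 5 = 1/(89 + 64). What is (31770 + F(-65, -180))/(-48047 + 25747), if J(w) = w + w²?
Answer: -335385181/235421100 ≈ -1.4246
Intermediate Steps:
K = -764/153 (K = -5 + 1/(89 + 64) = -5 + 1/153 = -764/153 ≈ -4.9935)
F(j, q) = -(-764/153 + j)/(3*(42 + j)) (F(j, q) = -(-764/153 + j)/(3*(j + 6*(1 + 6))) = -(-764/153 + j)/(3*(j + 6*7)) = -(-764/153 + j)/(3*(j + 42)) = -(-764/153 + j)/(3*(42 + j)))
(31770 + F(-65, -180))/(-48047 + 25747) = (31770 + (764 - 153*(-65))/(459*(42 - 65)))/(-48047 + 25747) = (31770 + (1/459)*(764 + 9945)/(-23))/(-22300) = (31770 + (1/459)*(-1/23)*10709)*(-1/22300) = (31770 - 10709/10557)*(-1/22300) = (335385181/10557)*(-1/22300) = -335385181/235421100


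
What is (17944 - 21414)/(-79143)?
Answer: 3470/79143 ≈ 0.043845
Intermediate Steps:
(17944 - 21414)/(-79143) = -3470*(-1/79143) = 3470/79143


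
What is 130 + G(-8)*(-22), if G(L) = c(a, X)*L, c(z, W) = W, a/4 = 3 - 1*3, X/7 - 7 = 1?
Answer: 9986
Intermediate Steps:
X = 56 (X = 49 + 7*1 = 49 + 7 = 56)
a = 0 (a = 4*(3 - 1*3) = 4*(3 - 3) = 4*0 = 0)
G(L) = 56*L
130 + G(-8)*(-22) = 130 + (56*(-8))*(-22) = 130 - 448*(-22) = 130 + 9856 = 9986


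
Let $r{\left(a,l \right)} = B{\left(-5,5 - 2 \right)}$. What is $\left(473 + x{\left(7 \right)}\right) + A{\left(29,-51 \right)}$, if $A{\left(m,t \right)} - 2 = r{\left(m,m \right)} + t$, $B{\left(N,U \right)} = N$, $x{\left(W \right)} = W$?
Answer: $426$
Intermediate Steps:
$r{\left(a,l \right)} = -5$
$A{\left(m,t \right)} = -3 + t$ ($A{\left(m,t \right)} = 2 + \left(-5 + t\right) = -3 + t$)
$\left(473 + x{\left(7 \right)}\right) + A{\left(29,-51 \right)} = \left(473 + 7\right) - 54 = 480 - 54 = 426$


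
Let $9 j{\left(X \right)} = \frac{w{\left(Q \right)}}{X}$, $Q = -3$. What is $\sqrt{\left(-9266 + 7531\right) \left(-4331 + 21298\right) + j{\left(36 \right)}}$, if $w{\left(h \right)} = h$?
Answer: $\frac{i \sqrt{9537829383}}{18} \approx 5425.7 i$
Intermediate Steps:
$j{\left(X \right)} = - \frac{1}{3 X}$ ($j{\left(X \right)} = \frac{\left(-3\right) \frac{1}{X}}{9} = - \frac{1}{3 X}$)
$\sqrt{\left(-9266 + 7531\right) \left(-4331 + 21298\right) + j{\left(36 \right)}} = \sqrt{\left(-9266 + 7531\right) \left(-4331 + 21298\right) - \frac{1}{3 \cdot 36}} = \sqrt{\left(-1735\right) 16967 - \frac{1}{108}} = \sqrt{-29437745 - \frac{1}{108}} = \sqrt{- \frac{3179276461}{108}} = \frac{i \sqrt{9537829383}}{18}$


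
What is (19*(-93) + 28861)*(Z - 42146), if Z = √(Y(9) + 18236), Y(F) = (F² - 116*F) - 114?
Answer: -1141903724 + 27094*√17159 ≈ -1.1384e+9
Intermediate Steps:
Y(F) = -114 + F² - 116*F
Z = √17159 (Z = √((-114 + 9² - 116*9) + 18236) = √((-114 + 81 - 1044) + 18236) = √(-1077 + 18236) = √17159 ≈ 130.99)
(19*(-93) + 28861)*(Z - 42146) = (19*(-93) + 28861)*(√17159 - 42146) = (-1767 + 28861)*(-42146 + √17159) = 27094*(-42146 + √17159) = -1141903724 + 27094*√17159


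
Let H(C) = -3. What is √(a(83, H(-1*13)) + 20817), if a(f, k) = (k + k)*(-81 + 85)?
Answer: √20793 ≈ 144.20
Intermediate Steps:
a(f, k) = 8*k (a(f, k) = (2*k)*4 = 8*k)
√(a(83, H(-1*13)) + 20817) = √(8*(-3) + 20817) = √(-24 + 20817) = √20793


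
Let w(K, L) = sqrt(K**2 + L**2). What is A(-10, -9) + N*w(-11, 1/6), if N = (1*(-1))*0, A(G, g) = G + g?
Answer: -19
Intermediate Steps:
N = 0 (N = -1*0 = 0)
A(-10, -9) + N*w(-11, 1/6) = (-10 - 9) + 0*sqrt((-11)**2 + (1/6)**2) = -19 + 0*sqrt(121 + (1/6)**2) = -19 + 0*sqrt(121 + 1/36) = -19 + 0*sqrt(4357/36) = -19 + 0*(sqrt(4357)/6) = -19 + 0 = -19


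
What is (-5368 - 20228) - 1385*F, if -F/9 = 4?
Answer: 24264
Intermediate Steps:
F = -36 (F = -9*4 = -36)
(-5368 - 20228) - 1385*F = (-5368 - 20228) - 1385*(-36) = -25596 + 49860 = 24264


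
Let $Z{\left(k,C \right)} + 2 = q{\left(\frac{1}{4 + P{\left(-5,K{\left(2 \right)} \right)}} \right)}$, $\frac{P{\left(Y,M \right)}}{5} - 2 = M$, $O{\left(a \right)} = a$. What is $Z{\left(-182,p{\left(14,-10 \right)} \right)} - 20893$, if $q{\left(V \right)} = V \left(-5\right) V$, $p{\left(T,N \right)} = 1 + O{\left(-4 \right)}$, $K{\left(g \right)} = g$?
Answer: $- \frac{12035525}{576} \approx -20895.0$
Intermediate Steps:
$P{\left(Y,M \right)} = 10 + 5 M$
$p{\left(T,N \right)} = -3$ ($p{\left(T,N \right)} = 1 - 4 = -3$)
$q{\left(V \right)} = - 5 V^{2}$ ($q{\left(V \right)} = - 5 V V = - 5 V^{2}$)
$Z{\left(k,C \right)} = - \frac{1157}{576}$ ($Z{\left(k,C \right)} = -2 - 5 \left(\frac{1}{4 + \left(10 + 5 \cdot 2\right)}\right)^{2} = -2 - 5 \left(\frac{1}{4 + \left(10 + 10\right)}\right)^{2} = -2 - 5 \left(\frac{1}{4 + 20}\right)^{2} = -2 - 5 \left(\frac{1}{24}\right)^{2} = -2 - \frac{5}{576} = - \frac{1157}{576}$)
$Z{\left(-182,p{\left(14,-10 \right)} \right)} - 20893 = - \frac{1157}{576} - 20893 = - \frac{12035525}{576}$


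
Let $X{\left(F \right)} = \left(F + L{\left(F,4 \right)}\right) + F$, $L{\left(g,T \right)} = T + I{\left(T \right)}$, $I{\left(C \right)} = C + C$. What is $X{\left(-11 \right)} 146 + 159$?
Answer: $-1301$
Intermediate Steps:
$I{\left(C \right)} = 2 C$
$L{\left(g,T \right)} = 3 T$ ($L{\left(g,T \right)} = T + 2 T = 3 T$)
$X{\left(F \right)} = 12 + 2 F$ ($X{\left(F \right)} = \left(F + 3 \cdot 4\right) + F = \left(F + 12\right) + F = \left(12 + F\right) + F = 12 + 2 F$)
$X{\left(-11 \right)} 146 + 159 = \left(12 + 2 \left(-11\right)\right) 146 + 159 = \left(12 - 22\right) 146 + 159 = \left(-10\right) 146 + 159 = -1460 + 159 = -1301$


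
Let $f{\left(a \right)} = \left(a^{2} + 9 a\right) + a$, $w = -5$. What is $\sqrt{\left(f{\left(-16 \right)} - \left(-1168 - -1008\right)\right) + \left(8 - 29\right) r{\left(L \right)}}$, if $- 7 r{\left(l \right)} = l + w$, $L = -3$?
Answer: $2 \sqrt{58} \approx 15.232$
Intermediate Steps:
$r{\left(l \right)} = \frac{5}{7} - \frac{l}{7}$ ($r{\left(l \right)} = - \frac{l - 5}{7} = - \frac{-5 + l}{7} = \frac{5}{7} - \frac{l}{7}$)
$f{\left(a \right)} = a^{2} + 10 a$
$\sqrt{\left(f{\left(-16 \right)} - \left(-1168 - -1008\right)\right) + \left(8 - 29\right) r{\left(L \right)}} = \sqrt{\left(- 16 \left(10 - 16\right) - \left(-1168 - -1008\right)\right) + \left(8 - 29\right) \left(\frac{5}{7} - - \frac{3}{7}\right)} = \sqrt{\left(\left(-16\right) \left(-6\right) - \left(-1168 + 1008\right)\right) - 21 \left(\frac{5}{7} + \frac{3}{7}\right)} = \sqrt{\left(96 - -160\right) - 24} = \sqrt{\left(96 + 160\right) - 24} = \sqrt{256 - 24} = \sqrt{232} = 2 \sqrt{58}$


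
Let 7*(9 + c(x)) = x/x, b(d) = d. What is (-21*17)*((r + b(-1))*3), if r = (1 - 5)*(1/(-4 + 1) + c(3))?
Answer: -38301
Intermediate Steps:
c(x) = -62/7 (c(x) = -9 + (x/x)/7 = -9 + (⅐)*1 = -9 + ⅐ = -62/7)
r = 772/21 (r = (1 - 5)*(1/(-4 + 1) - 62/7) = -4*(1/(-3) - 62/7) = -4*(-⅓ - 62/7) = -4*(-193/21) = 772/21 ≈ 36.762)
(-21*17)*((r + b(-1))*3) = (-21*17)*((772/21 - 1)*3) = -12767*3 = -357*751/7 = -38301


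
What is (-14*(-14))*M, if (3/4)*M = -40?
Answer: -31360/3 ≈ -10453.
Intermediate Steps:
M = -160/3 (M = (4/3)*(-40) = -160/3 ≈ -53.333)
(-14*(-14))*M = -14*(-14)*(-160/3) = 196*(-160/3) = -31360/3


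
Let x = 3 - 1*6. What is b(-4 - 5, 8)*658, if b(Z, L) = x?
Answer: -1974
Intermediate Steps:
x = -3 (x = 3 - 6 = -3)
b(Z, L) = -3
b(-4 - 5, 8)*658 = -3*658 = -1974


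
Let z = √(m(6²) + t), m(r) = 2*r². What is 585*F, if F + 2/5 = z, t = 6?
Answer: -234 + 585*√2598 ≈ 29584.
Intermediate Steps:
z = √2598 (z = √(2*(6²)² + 6) = √(2*36² + 6) = √(2*1296 + 6) = √(2592 + 6) = √2598 ≈ 50.971)
F = -⅖ + √2598 ≈ 50.571
585*F = 585*(-⅖ + √2598) = -234 + 585*√2598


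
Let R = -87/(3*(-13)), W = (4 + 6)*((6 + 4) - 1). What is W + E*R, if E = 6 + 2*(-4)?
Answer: 1112/13 ≈ 85.538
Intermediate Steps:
W = 90 (W = 10*(10 - 1) = 10*9 = 90)
R = 29/13 (R = -87/(-39) = -87*(-1/39) = 29/13 ≈ 2.2308)
E = -2 (E = 6 - 8 = -2)
W + E*R = 90 - 2*29/13 = 90 - 58/13 = 1112/13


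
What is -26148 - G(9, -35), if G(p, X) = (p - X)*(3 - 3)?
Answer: -26148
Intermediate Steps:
G(p, X) = 0 (G(p, X) = (p - X)*0 = 0)
-26148 - G(9, -35) = -26148 - 1*0 = -26148 + 0 = -26148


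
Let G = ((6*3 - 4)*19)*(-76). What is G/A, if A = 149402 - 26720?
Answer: -1444/8763 ≈ -0.16478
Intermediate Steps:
A = 122682
G = -20216 (G = ((18 - 4)*19)*(-76) = (14*19)*(-76) = 266*(-76) = -20216)
G/A = -20216/122682 = -20216*1/122682 = -1444/8763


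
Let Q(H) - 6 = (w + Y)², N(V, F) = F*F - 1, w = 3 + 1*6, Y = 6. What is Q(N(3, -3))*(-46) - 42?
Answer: -10668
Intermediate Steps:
w = 9 (w = 3 + 6 = 9)
N(V, F) = -1 + F² (N(V, F) = F² - 1 = -1 + F²)
Q(H) = 231 (Q(H) = 6 + (9 + 6)² = 6 + 15² = 6 + 225 = 231)
Q(N(3, -3))*(-46) - 42 = 231*(-46) - 42 = -10626 - 42 = -10668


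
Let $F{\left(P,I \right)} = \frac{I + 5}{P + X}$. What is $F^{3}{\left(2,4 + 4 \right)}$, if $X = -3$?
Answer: $-2197$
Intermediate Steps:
$F{\left(P,I \right)} = \frac{5 + I}{-3 + P}$ ($F{\left(P,I \right)} = \frac{I + 5}{P - 3} = \frac{5 + I}{-3 + P}$)
$F^{3}{\left(2,4 + 4 \right)} = \left(\frac{5 + \left(4 + 4\right)}{-3 + 2}\right)^{3} = \left(\frac{5 + 8}{-1}\right)^{3} = \left(\left(-1\right) 13\right)^{3} = \left(-13\right)^{3} = -2197$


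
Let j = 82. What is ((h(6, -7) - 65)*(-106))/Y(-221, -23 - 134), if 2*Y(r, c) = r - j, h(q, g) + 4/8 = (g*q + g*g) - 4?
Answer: -13250/303 ≈ -43.729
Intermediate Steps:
h(q, g) = -9/2 + g**2 + g*q (h(q, g) = -1/2 + ((g*q + g*g) - 4) = -1/2 + ((g*q + g**2) - 4) = -1/2 + ((g**2 + g*q) - 4) = -1/2 + (-4 + g**2 + g*q) = -9/2 + g**2 + g*q)
Y(r, c) = -41 + r/2 (Y(r, c) = (r - 1*82)/2 = (r - 82)/2 = (-82 + r)/2 = -41 + r/2)
((h(6, -7) - 65)*(-106))/Y(-221, -23 - 134) = (((-9/2 + (-7)**2 - 7*6) - 65)*(-106))/(-41 + (1/2)*(-221)) = (((-9/2 + 49 - 42) - 65)*(-106))/(-41 - 221/2) = ((5/2 - 65)*(-106))/(-303/2) = -125/2*(-106)*(-2/303) = 6625*(-2/303) = -13250/303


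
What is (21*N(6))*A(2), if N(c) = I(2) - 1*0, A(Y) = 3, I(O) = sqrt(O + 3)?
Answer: 63*sqrt(5) ≈ 140.87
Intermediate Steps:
I(O) = sqrt(3 + O)
N(c) = sqrt(5) (N(c) = sqrt(3 + 2) - 1*0 = sqrt(5) + 0 = sqrt(5))
(21*N(6))*A(2) = (21*sqrt(5))*3 = 63*sqrt(5)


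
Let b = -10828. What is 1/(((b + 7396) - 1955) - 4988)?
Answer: -1/10375 ≈ -9.6386e-5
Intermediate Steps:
1/(((b + 7396) - 1955) - 4988) = 1/(((-10828 + 7396) - 1955) - 4988) = 1/((-3432 - 1955) - 4988) = 1/(-5387 - 4988) = 1/(-10375) = -1/10375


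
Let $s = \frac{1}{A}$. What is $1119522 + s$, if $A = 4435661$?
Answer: $\frac{4965820074043}{4435661} \approx 1.1195 \cdot 10^{6}$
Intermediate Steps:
$s = \frac{1}{4435661} \approx 2.2545 \cdot 10^{-7}$
$1119522 + s = 1119522 + \frac{1}{4435661} = \frac{4965820074043}{4435661}$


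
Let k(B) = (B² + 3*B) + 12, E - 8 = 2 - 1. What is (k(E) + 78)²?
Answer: 39204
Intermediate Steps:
E = 9 (E = 8 + (2 - 1) = 8 + 1 = 9)
k(B) = 12 + B² + 3*B
(k(E) + 78)² = ((12 + 9² + 3*9) + 78)² = ((12 + 81 + 27) + 78)² = (120 + 78)² = 198² = 39204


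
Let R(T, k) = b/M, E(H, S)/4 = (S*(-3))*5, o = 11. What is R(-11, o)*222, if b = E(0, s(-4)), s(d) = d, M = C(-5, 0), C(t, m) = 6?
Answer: 8880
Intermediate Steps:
M = 6
E(H, S) = -60*S (E(H, S) = 4*((S*(-3))*5) = 4*(-3*S*5) = 4*(-15*S) = -60*S)
b = 240 (b = -60*(-4) = 240)
R(T, k) = 40 (R(T, k) = 240/6 = 240*(⅙) = 40)
R(-11, o)*222 = 40*222 = 8880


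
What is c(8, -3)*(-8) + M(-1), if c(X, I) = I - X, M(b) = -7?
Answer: 81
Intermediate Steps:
c(8, -3)*(-8) + M(-1) = (-3 - 1*8)*(-8) - 7 = (-3 - 8)*(-8) - 7 = -11*(-8) - 7 = 88 - 7 = 81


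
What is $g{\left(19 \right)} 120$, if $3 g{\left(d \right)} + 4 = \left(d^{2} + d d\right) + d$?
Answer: $29480$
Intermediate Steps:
$g{\left(d \right)} = - \frac{4}{3} + \frac{d}{3} + \frac{2 d^{2}}{3}$ ($g{\left(d \right)} = - \frac{4}{3} + \frac{\left(d^{2} + d d\right) + d}{3} = - \frac{4}{3} + \frac{\left(d^{2} + d^{2}\right) + d}{3} = - \frac{4}{3} + \frac{2 d^{2} + d}{3} = - \frac{4}{3} + \frac{d + 2 d^{2}}{3} = - \frac{4}{3} + \left(\frac{d}{3} + \frac{2 d^{2}}{3}\right) = - \frac{4}{3} + \frac{d}{3} + \frac{2 d^{2}}{3}$)
$g{\left(19 \right)} 120 = \left(- \frac{4}{3} + \frac{1}{3} \cdot 19 + \frac{2 \cdot 19^{2}}{3}\right) 120 = \left(- \frac{4}{3} + \frac{19}{3} + \frac{2}{3} \cdot 361\right) 120 = \left(- \frac{4}{3} + \frac{19}{3} + \frac{722}{3}\right) 120 = \frac{737}{3} \cdot 120 = 29480$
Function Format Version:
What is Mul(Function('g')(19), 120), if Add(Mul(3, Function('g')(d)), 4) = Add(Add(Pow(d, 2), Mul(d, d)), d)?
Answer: 29480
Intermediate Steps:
Function('g')(d) = Add(Rational(-4, 3), Mul(Rational(1, 3), d), Mul(Rational(2, 3), Pow(d, 2))) (Function('g')(d) = Add(Rational(-4, 3), Mul(Rational(1, 3), Add(Add(Pow(d, 2), Mul(d, d)), d))) = Add(Rational(-4, 3), Mul(Rational(1, 3), Add(Add(Pow(d, 2), Pow(d, 2)), d))) = Add(Rational(-4, 3), Mul(Rational(1, 3), Add(Mul(2, Pow(d, 2)), d))) = Add(Rational(-4, 3), Mul(Rational(1, 3), Add(d, Mul(2, Pow(d, 2))))) = Add(Rational(-4, 3), Add(Mul(Rational(1, 3), d), Mul(Rational(2, 3), Pow(d, 2)))) = Add(Rational(-4, 3), Mul(Rational(1, 3), d), Mul(Rational(2, 3), Pow(d, 2))))
Mul(Function('g')(19), 120) = Mul(Add(Rational(-4, 3), Mul(Rational(1, 3), 19), Mul(Rational(2, 3), Pow(19, 2))), 120) = Mul(Add(Rational(-4, 3), Rational(19, 3), Mul(Rational(2, 3), 361)), 120) = Mul(Add(Rational(-4, 3), Rational(19, 3), Rational(722, 3)), 120) = Mul(Rational(737, 3), 120) = 29480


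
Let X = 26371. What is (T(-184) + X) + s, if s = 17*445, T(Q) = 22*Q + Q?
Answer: 29704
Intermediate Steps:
T(Q) = 23*Q
s = 7565
(T(-184) + X) + s = (23*(-184) + 26371) + 7565 = (-4232 + 26371) + 7565 = 22139 + 7565 = 29704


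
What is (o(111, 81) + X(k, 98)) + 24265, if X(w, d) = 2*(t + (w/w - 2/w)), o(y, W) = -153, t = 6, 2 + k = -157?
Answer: 3836038/159 ≈ 24126.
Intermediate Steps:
k = -159 (k = -2 - 157 = -159)
X(w, d) = 14 - 4/w (X(w, d) = 2*(6 + (w/w - 2/w)) = 2*(6 + (1 - 2/w)) = 2*(7 - 2/w) = 14 - 4/w)
(o(111, 81) + X(k, 98)) + 24265 = (-153 + (14 - 4/(-159))) + 24265 = (-153 + (14 - 4*(-1/159))) + 24265 = (-153 + (14 + 4/159)) + 24265 = (-153 + 2230/159) + 24265 = -22097/159 + 24265 = 3836038/159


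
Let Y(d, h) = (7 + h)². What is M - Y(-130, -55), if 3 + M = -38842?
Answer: -41149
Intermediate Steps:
M = -38845 (M = -3 - 38842 = -38845)
M - Y(-130, -55) = -38845 - (7 - 55)² = -38845 - 1*(-48)² = -38845 - 1*2304 = -38845 - 2304 = -41149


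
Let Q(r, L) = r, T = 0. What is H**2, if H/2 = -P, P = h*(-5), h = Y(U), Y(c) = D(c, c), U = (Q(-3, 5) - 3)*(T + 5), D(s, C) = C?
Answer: 90000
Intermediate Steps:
U = -30 (U = (-3 - 3)*(0 + 5) = -6*5 = -30)
Y(c) = c
h = -30
P = 150 (P = -30*(-5) = 150)
H = -300 (H = 2*(-1*150) = 2*(-150) = -300)
H**2 = (-300)**2 = 90000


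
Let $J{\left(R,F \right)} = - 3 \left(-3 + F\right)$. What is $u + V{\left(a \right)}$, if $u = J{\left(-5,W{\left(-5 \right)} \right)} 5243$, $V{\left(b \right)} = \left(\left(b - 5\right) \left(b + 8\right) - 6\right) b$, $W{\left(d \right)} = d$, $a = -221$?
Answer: $-10511340$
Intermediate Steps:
$J{\left(R,F \right)} = 9 - 3 F$
$V{\left(b \right)} = b \left(-6 + \left(-5 + b\right) \left(8 + b\right)\right)$ ($V{\left(b \right)} = \left(\left(-5 + b\right) \left(8 + b\right) - 6\right) b = \left(-6 + \left(-5 + b\right) \left(8 + b\right)\right) b = b \left(-6 + \left(-5 + b\right) \left(8 + b\right)\right)$)
$u = 125832$ ($u = \left(9 - -15\right) 5243 = \left(9 + 15\right) 5243 = 24 \cdot 5243 = 125832$)
$u + V{\left(a \right)} = 125832 - 221 \left(-46 + \left(-221\right)^{2} + 3 \left(-221\right)\right) = 125832 - 221 \left(-46 + 48841 - 663\right) = 125832 - 10637172 = -10511340$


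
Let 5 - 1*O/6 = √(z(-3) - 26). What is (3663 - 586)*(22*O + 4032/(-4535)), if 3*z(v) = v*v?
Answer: 9197362236/4535 - 406164*I*√23 ≈ 2.0281e+6 - 1.9479e+6*I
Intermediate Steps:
z(v) = v²/3 (z(v) = (v*v)/3 = v²/3)
O = 30 - 6*I*√23 (O = 30 - 6*√((⅓)*(-3)² - 26) = 30 - 6*√((⅓)*9 - 26) = 30 - 6*√(3 - 26) = 30 - 6*I*√23 ≈ 30.0 - 28.775*I)
(3663 - 586)*(22*O + 4032/(-4535)) = (3663 - 586)*(22*(30 - 6*I*√23) + 4032/(-4535)) = 3077*((660 - 132*I*√23) + 4032*(-1/4535)) = 3077*((660 - 132*I*√23) - 4032/4535) = 3077*(2989068/4535 - 132*I*√23) = 9197362236/4535 - 406164*I*√23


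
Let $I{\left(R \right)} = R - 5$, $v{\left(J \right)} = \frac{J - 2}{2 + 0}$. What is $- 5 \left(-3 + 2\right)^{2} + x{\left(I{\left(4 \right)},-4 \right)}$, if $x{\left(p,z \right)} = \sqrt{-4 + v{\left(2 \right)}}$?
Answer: $-5 + 2 i \approx -5.0 + 2.0 i$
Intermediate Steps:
$v{\left(J \right)} = -1 + \frac{J}{2}$ ($v{\left(J \right)} = \frac{-2 + J}{2} = \left(-2 + J\right) \frac{1}{2} = -1 + \frac{J}{2}$)
$I{\left(R \right)} = -5 + R$
$x{\left(p,z \right)} = 2 i$ ($x{\left(p,z \right)} = \sqrt{-4 + \left(-1 + \frac{1}{2} \cdot 2\right)} = \sqrt{-4 + \left(-1 + 1\right)} = \sqrt{-4 + 0} = \sqrt{-4} = 2 i$)
$- 5 \left(-3 + 2\right)^{2} + x{\left(I{\left(4 \right)},-4 \right)} = - 5 \left(-3 + 2\right)^{2} + 2 i = - 5 \left(-1\right)^{2} + 2 i = \left(-5\right) 1 + 2 i = -5 + 2 i$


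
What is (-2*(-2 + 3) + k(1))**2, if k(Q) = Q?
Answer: 1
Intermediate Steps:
(-2*(-2 + 3) + k(1))**2 = (-2*(-2 + 3) + 1)**2 = (-2*1 + 1)**2 = (-2 + 1)**2 = (-1)**2 = 1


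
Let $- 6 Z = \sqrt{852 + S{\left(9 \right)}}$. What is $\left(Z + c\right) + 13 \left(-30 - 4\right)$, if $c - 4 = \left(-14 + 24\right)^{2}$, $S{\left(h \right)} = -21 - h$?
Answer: $-338 - \frac{\sqrt{822}}{6} \approx -342.78$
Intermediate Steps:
$c = 104$ ($c = 4 + \left(-14 + 24\right)^{2} = 4 + 10^{2} = 4 + 100 = 104$)
$Z = - \frac{\sqrt{822}}{6}$ ($Z = - \frac{\sqrt{852 - 30}}{6} = - \frac{\sqrt{822}}{6} \approx -4.7784$)
$\left(Z + c\right) + 13 \left(-30 - 4\right) = \left(- \frac{\sqrt{822}}{6} + 104\right) + 13 \left(-30 - 4\right) = \left(104 - \frac{\sqrt{822}}{6}\right) + 13 \left(-34\right) = \left(104 - \frac{\sqrt{822}}{6}\right) - 442 = -338 - \frac{\sqrt{822}}{6}$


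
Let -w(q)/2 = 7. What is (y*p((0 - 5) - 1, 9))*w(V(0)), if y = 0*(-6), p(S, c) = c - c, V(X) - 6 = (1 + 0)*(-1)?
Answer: 0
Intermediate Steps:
V(X) = 5 (V(X) = 6 + (1 + 0)*(-1) = 6 + 1*(-1) = 6 - 1 = 5)
w(q) = -14 (w(q) = -2*7 = -14)
p(S, c) = 0
y = 0
(y*p((0 - 5) - 1, 9))*w(V(0)) = (0*0)*(-14) = 0*(-14) = 0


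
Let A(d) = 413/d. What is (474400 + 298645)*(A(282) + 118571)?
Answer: 25848641939575/282 ≈ 9.1662e+10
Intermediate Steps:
(474400 + 298645)*(A(282) + 118571) = (474400 + 298645)*(413/282 + 118571) = 773045*(413*(1/282) + 118571) = 773045*(413/282 + 118571) = 773045*(33437435/282) = 25848641939575/282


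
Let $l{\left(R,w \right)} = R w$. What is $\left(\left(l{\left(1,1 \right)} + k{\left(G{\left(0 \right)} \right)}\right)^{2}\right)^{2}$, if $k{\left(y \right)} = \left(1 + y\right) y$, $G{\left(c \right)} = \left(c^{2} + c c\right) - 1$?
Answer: $1$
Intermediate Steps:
$G{\left(c \right)} = -1 + 2 c^{2}$ ($G{\left(c \right)} = \left(c^{2} + c^{2}\right) - 1 = 2 c^{2} - 1 = -1 + 2 c^{2}$)
$k{\left(y \right)} = y \left(1 + y\right)$
$\left(\left(l{\left(1,1 \right)} + k{\left(G{\left(0 \right)} \right)}\right)^{2}\right)^{2} = \left(\left(1 \cdot 1 + \left(-1 + 2 \cdot 0^{2}\right) \left(1 - \left(1 - 2 \cdot 0^{2}\right)\right)\right)^{2}\right)^{2} = \left(\left(1 + \left(-1 + 2 \cdot 0\right) \left(1 + \left(-1 + 2 \cdot 0\right)\right)\right)^{2}\right)^{2} = \left(\left(1 + \left(-1 + 0\right) \left(1 + \left(-1 + 0\right)\right)\right)^{2}\right)^{2} = \left(\left(1 - \left(1 - 1\right)\right)^{2}\right)^{2} = \left(\left(1 - 0\right)^{2}\right)^{2} = \left(\left(1 + 0\right)^{2}\right)^{2} = \left(1^{2}\right)^{2} = 1^{2} = 1$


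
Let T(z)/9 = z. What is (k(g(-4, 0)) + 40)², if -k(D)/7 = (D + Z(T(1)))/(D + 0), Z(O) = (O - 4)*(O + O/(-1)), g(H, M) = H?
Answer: 1089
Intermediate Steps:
T(z) = 9*z
Z(O) = 0 (Z(O) = (-4 + O)*(O + O*(-1)) = (-4 + O)*(O - O) = (-4 + O)*0 = 0)
k(D) = -7 (k(D) = -7*(D + 0)/(D + 0) = -7*D/D = -7*1 = -7)
(k(g(-4, 0)) + 40)² = (-7 + 40)² = 33² = 1089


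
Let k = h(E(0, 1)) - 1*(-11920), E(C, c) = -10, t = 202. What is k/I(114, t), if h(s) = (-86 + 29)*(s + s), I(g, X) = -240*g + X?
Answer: -6530/13579 ≈ -0.48089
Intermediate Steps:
I(g, X) = X - 240*g
h(s) = -114*s
k = 13060 (k = -114*(-10) - 1*(-11920) = 1140 + 11920 = 13060)
k/I(114, t) = 13060/(202 - 240*114) = 13060/(202 - 27360) = 13060/(-27158) = 13060*(-1/27158) = -6530/13579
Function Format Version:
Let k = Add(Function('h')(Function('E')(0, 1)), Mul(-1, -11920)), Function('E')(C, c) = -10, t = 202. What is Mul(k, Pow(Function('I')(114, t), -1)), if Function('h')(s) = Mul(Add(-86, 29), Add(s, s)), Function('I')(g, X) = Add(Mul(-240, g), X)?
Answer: Rational(-6530, 13579) ≈ -0.48089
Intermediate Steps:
Function('I')(g, X) = Add(X, Mul(-240, g))
Function('h')(s) = Mul(-114, s) (Function('h')(s) = Mul(-57, Mul(2, s)) = Mul(-114, s))
k = 13060 (k = Add(Mul(-114, -10), Mul(-1, -11920)) = Add(1140, 11920) = 13060)
Mul(k, Pow(Function('I')(114, t), -1)) = Mul(13060, Pow(Add(202, Mul(-240, 114)), -1)) = Mul(13060, Pow(Add(202, -27360), -1)) = Mul(13060, Pow(-27158, -1)) = Mul(13060, Rational(-1, 27158)) = Rational(-6530, 13579)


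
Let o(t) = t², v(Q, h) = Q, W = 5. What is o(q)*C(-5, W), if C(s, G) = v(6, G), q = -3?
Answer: 54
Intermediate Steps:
C(s, G) = 6
o(q)*C(-5, W) = (-3)²*6 = 9*6 = 54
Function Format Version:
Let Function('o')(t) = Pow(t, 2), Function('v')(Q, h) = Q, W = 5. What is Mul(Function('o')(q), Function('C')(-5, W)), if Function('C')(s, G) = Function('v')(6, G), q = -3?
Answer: 54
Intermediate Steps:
Function('C')(s, G) = 6
Mul(Function('o')(q), Function('C')(-5, W)) = Mul(Pow(-3, 2), 6) = Mul(9, 6) = 54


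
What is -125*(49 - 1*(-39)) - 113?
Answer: -11113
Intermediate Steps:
-125*(49 - 1*(-39)) - 113 = -125*(49 + 39) - 113 = -125*88 - 113 = -11000 - 113 = -11113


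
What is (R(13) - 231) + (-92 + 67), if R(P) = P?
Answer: -243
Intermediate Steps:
(R(13) - 231) + (-92 + 67) = (13 - 231) + (-92 + 67) = -218 - 25 = -243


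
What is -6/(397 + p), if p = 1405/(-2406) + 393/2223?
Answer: -3565692/235687981 ≈ -0.015129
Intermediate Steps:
p = -241973/594282 (p = 1405*(-1/2406) + 393*(1/2223) = -1405/2406 + 131/741 = -241973/594282 ≈ -0.40717)
-6/(397 + p) = -6/(397 - 241973/594282) = -6/(235687981/594282) = (594282/235687981)*(-6) = -3565692/235687981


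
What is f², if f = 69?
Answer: 4761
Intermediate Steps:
f² = 69² = 4761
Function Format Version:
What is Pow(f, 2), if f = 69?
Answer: 4761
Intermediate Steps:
Pow(f, 2) = Pow(69, 2) = 4761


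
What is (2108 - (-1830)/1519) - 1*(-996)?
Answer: 4716806/1519 ≈ 3105.2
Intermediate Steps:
(2108 - (-1830)/1519) - 1*(-996) = (2108 - (-1830)/1519) + 996 = (2108 - 1*(-1830/1519)) + 996 = (2108 + 1830/1519) + 996 = 3203882/1519 + 996 = 4716806/1519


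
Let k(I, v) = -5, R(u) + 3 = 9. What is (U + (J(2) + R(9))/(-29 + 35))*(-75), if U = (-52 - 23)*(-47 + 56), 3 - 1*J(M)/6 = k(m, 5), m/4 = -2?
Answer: 49950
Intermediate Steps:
m = -8 (m = 4*(-2) = -8)
R(u) = 6 (R(u) = -3 + 9 = 6)
J(M) = 48 (J(M) = 18 - 6*(-5) = 18 + 30 = 48)
U = -675 (U = -75*9 = -675)
(U + (J(2) + R(9))/(-29 + 35))*(-75) = (-675 + (48 + 6)/(-29 + 35))*(-75) = (-675 + 54/6)*(-75) = (-675 + 54*(⅙))*(-75) = (-675 + 9)*(-75) = -666*(-75) = 49950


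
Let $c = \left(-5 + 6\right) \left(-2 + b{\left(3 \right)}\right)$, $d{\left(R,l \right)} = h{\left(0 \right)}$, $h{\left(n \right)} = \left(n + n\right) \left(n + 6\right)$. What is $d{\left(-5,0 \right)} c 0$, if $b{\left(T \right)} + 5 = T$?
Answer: $0$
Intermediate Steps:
$b{\left(T \right)} = -5 + T$
$h{\left(n \right)} = 2 n \left(6 + n\right)$
$d{\left(R,l \right)} = 0$ ($d{\left(R,l \right)} = 2 \cdot 0 \left(6 + 0\right) = 2 \cdot 0 \cdot 6 = 0$)
$c = -4$ ($c = \left(-5 + 6\right) \left(-2 + \left(-5 + 3\right)\right) = 1 \left(-2 - 2\right) = 1 \left(-4\right) = -4$)
$d{\left(-5,0 \right)} c 0 = 0 \left(-4\right) 0 = 0 \cdot 0 = 0$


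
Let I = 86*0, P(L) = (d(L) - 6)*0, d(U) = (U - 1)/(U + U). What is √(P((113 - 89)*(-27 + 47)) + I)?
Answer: 0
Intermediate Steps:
d(U) = (-1 + U)/(2*U) (d(U) = (-1 + U)/((2*U)) = (-1 + U)*(1/(2*U)) = (-1 + U)/(2*U))
P(L) = 0 (P(L) = ((-1 + L)/(2*L) - 6)*0 = (-6 + (-1 + L)/(2*L))*0 = 0)
I = 0
√(P((113 - 89)*(-27 + 47)) + I) = √(0 + 0) = √0 = 0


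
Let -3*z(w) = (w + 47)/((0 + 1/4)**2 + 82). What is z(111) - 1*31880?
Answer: -125577848/3939 ≈ -31881.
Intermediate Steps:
z(w) = -752/3939 - 16*w/3939 (z(w) = -(w + 47)/(3*((0 + 1/4)**2 + 82)) = -(47 + w)/(3*((0 + 1/4)**2 + 82)) = -(47 + w)/(3*((1/4)**2 + 82)) = -(47 + w)/(3*(1/16 + 82)) = -(47 + w)/(3*1313/16) = -(47 + w)*16/(3*1313) = -(752/1313 + 16*w/1313)/3 = -752/3939 - 16*w/3939)
z(111) - 1*31880 = (-752/3939 - 16/3939*111) - 1*31880 = (-752/3939 - 592/1313) - 31880 = -2528/3939 - 31880 = -125577848/3939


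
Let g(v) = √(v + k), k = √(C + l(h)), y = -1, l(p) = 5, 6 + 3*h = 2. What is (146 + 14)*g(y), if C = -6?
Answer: 160*√(-1 + I) ≈ 72.814 + 175.79*I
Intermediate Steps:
h = -4/3 (h = -2 + (⅓)*2 = -2 + ⅔ = -4/3 ≈ -1.3333)
k = I (k = √(-6 + 5) = √(-1) = I ≈ 1.0*I)
g(v) = √(I + v) (g(v) = √(v + I) = √(I + v))
(146 + 14)*g(y) = (146 + 14)*√(I - 1) = 160*√(-1 + I)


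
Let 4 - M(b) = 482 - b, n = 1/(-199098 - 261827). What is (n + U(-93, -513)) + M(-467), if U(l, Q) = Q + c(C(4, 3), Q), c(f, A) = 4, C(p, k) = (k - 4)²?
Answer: -670184951/460925 ≈ -1454.0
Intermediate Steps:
C(p, k) = (-4 + k)²
U(l, Q) = 4 + Q (U(l, Q) = Q + 4 = 4 + Q)
n = -1/460925 (n = 1/(-460925) = -1/460925 ≈ -2.1695e-6)
M(b) = -478 + b (M(b) = 4 - (482 - b) = 4 + (-482 + b) = -478 + b)
(n + U(-93, -513)) + M(-467) = (-1/460925 + (4 - 513)) + (-478 - 467) = (-1/460925 - 509) - 945 = -234610826/460925 - 945 = -670184951/460925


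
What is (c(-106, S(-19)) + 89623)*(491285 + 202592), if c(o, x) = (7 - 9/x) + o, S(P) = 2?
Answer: 124231044203/2 ≈ 6.2116e+10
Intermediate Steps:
c(o, x) = 7 + o - 9/x
(c(-106, S(-19)) + 89623)*(491285 + 202592) = ((7 - 106 - 9/2) + 89623)*(491285 + 202592) = ((7 - 106 - 9*1/2) + 89623)*693877 = ((7 - 106 - 9/2) + 89623)*693877 = (-207/2 + 89623)*693877 = (179039/2)*693877 = 124231044203/2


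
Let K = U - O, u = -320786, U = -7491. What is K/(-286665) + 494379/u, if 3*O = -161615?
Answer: -16199940473/9512908830 ≈ -1.7029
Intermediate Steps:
O = -161615/3 (O = (⅓)*(-161615) = -161615/3 ≈ -53872.)
K = 139142/3 (K = -7491 - 1*(-161615/3) = -7491 + 161615/3 = 139142/3 ≈ 46381.)
K/(-286665) + 494379/u = (139142/3)/(-286665) + 494379/(-320786) = (139142/3)*(-1/286665) + 494379*(-1/320786) = -4798/29655 - 494379/320786 = -16199940473/9512908830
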